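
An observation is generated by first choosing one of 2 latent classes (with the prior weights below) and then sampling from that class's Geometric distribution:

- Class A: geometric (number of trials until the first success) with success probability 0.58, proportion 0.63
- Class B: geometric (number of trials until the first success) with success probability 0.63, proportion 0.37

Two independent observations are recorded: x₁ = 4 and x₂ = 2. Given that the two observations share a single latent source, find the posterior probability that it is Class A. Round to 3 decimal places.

P(component k | x) = π_k·f_k(x) / marginal(x), where marginal(x) = Σ_j π_j·f_j(x).
Since both observations come from the same component, the likelihood for component k is f_k(x₁)·f_k(x₂).
  p_A = [0.58·(1−0.58)^3 = 0.58·0.074088 = 0.042971] × [0.2436] = 0.0104677
  p_B = [0.63·(1−0.63)^3 = 0.63·0.050653 = 0.0319114] × [0.2331] = 0.00743855
Unnormalised posteriors:
  π_A·p_A = 0.63 × 0.0104677 = 0.00659468
  π_B·p_B = 0.37 × 0.00743855 = 0.00275226
Evidence: 0.00659468 + 0.00275226 = 0.00934694
So the posterior for Class A is 0.00659468 / 0.00934694 ≈ 0.706.

0.706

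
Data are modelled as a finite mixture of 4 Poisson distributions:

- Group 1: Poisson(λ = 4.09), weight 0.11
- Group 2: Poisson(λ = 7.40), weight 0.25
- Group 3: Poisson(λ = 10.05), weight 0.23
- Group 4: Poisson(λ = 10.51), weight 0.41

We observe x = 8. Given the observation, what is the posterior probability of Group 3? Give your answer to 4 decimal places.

Apply Bayes' rule: the posterior for each component is proportional to its prior times its likelihood at x.
Evaluate each component's likelihood at the observed value:
  L_1 = 0.0325088
  L_2 = 0.136318
  L_3 = 0.111468
  L_4 = 0.100662
Weight by the priors:
  w_1·L_1 = 0.11 × 0.0325088 = 0.00357597
  w_2·L_2 = 0.25 × 0.136318 = 0.0340796
  w_3·L_3 = 0.23 × 0.111468 = 0.0256375
  w_4·L_4 = 0.41 × 0.100662 = 0.0412715
Denominator: 0.00357597 + 0.0340796 + 0.0256375 + 0.0412715 = 0.104565
P(Group 3 | data) ≈ 0.2452

0.2452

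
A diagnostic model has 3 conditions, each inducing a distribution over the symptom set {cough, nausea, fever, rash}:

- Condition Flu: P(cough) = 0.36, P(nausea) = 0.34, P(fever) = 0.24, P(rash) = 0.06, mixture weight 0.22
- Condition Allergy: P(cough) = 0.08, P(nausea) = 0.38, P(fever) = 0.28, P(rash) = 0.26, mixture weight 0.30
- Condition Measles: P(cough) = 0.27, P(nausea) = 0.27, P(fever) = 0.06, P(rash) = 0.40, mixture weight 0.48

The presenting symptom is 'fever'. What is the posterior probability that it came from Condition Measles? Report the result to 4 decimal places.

Posterior ∝ prior × likelihood, so P(k | x) ∝ π_k f_k(x); normalise over all components.
Evaluate each component's likelihood at the observed value:
  f_Flu = P(fever | comp) = 0.24
  f_Allergy = P(fever | comp) = 0.28
  f_Measles = P(fever | comp) = 0.06
Multiply by the mixture weights:
  π_Flu·f_Flu = 0.22 × 0.24 = 0.0528
  π_Allergy·f_Allergy = 0.30 × 0.28 = 0.084
  π_Measles·f_Measles = 0.48 × 0.06 = 0.0288
Sum: 0.0528 + 0.084 + 0.0288 = 0.1656
So the posterior for Condition Measles is 0.0288 / 0.1656 ≈ 0.1739.

0.1739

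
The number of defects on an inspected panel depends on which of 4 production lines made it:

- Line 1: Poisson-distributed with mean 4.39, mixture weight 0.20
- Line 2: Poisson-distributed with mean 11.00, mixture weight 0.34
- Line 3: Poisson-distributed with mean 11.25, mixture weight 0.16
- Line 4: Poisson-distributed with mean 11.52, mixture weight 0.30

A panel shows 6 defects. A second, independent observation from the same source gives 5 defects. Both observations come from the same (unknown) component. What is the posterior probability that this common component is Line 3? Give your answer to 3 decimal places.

0.024

By Bayes' theorem, P(k | x) = w_k f_k(x) / Σ_j w_j f_j(x).
Since both observations come from the same component, the likelihood for component k is f_k(x₁)·f_k(x₂).
  p_1 = [0.123283] × [0.168496] = 0.0207726
  p_2 = [0.0410946] × [0.0224152] = 0.000921143
  p_3 = [0.0366243] × [0.019533] = 0.000715382
  p_4 = [0.0322337] × [0.0167884] = 0.000541151
Prior × likelihood for each component:
  w_1·p_1 = 0.20 × 0.0207726 = 0.00415452
  w_2·p_2 = 0.34 × 0.000921143 = 0.000313189
  w_3·p_3 = 0.16 × 0.000715382 = 0.000114461
  w_4·p_4 = 0.30 × 0.000541151 = 0.000162345
Evidence: 0.00415452 + 0.000313189 + 0.000114461 + 0.000162345 = 0.00474451
So the posterior for Line 3 is 0.000114461 / 0.00474451 ≈ 0.024.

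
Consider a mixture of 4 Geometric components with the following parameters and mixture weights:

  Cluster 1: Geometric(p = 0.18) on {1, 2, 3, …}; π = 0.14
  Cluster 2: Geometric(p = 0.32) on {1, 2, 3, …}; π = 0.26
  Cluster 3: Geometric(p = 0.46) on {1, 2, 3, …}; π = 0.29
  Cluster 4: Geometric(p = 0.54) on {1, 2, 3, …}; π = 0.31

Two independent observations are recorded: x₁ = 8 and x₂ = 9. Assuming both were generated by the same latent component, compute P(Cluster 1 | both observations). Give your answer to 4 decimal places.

0.7230

By Bayes' theorem, P(k | x) = P(Z=k) f_k(x) / Σ_j P(Z=j) f_j(x).
Since both observations come from the same component, the likelihood for component k is f_k(x₁)·f_k(x₂).
  p_1 = [0.18·(1−0.18)^7 = 0.18·0.249285 = 0.0448714] × [0.0367945] = 0.00165102
  p_2 = [0.32·(1−0.32)^7 = 0.32·0.0672299 = 0.0215136] × [0.0146292] = 0.000314727
  p_3 = [0.46·(1−0.46)^7 = 0.46·0.0133893 = 0.00615906] × [0.00332589] = 2.04843e-05
  p_4 = [0.54·(1−0.54)^7 = 0.54·0.00435818 = 0.00235342] × [0.00108257] = 2.54774e-06
Unnormalised posteriors:
  P(Z=1)·p_1 = 0.14 × 0.00165102 = 0.000231143
  P(Z=2)·p_2 = 0.26 × 0.000314727 = 8.1829e-05
  P(Z=3)·p_3 = 0.29 × 2.04843e-05 = 5.94046e-06
  P(Z=4)·p_4 = 0.31 × 2.54774e-06 = 7.89799e-07
Normaliser: 0.000231143 + 8.1829e-05 + 5.94046e-06 + 7.89799e-07 = 0.000319702
So the posterior for Cluster 1 is 0.000231143 / 0.000319702 ≈ 0.7230.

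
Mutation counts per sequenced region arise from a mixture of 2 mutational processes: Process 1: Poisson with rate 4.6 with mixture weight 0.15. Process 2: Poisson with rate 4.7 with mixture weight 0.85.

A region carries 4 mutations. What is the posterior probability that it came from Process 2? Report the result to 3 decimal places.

0.848

P(component k | x) = P(Z=k)·f_k(x) / marginal(x), where marginal(x) = Σ_j P(Z=j)·f_j(x).
Component likelihoods at x = 4 mutations:
  f_1 = 0.187528
  f_2 = 0.184925
Multiply by the mixture weights:
  P(Z=1)·f_1 = 0.15 × 0.187528 = 0.0281292
  P(Z=2)·f_2 = 0.85 × 0.184925 = 0.157186
Evidence: 0.0281292 + 0.157186 = 0.185316
Responsibility of Process 2: 0.157186 / 0.185316 ≈ 0.848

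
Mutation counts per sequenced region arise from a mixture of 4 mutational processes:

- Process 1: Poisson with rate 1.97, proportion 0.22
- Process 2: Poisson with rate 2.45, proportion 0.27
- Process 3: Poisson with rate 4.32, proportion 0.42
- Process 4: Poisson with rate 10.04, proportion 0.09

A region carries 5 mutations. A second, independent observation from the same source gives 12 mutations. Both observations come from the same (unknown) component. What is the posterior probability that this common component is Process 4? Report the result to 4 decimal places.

0.7948

P(component k | x) = w_k·f_k(x) / marginal(x), where marginal(x) = Σ_j w_j·f_j(x).
Since both observations come from the same component, the likelihood for component k is f_k(x₁)·f_k(x₂).
  p_1 = [e^(−1.97)·1.97^5/5! = 0.0344818] × [9.94713e-07] = 3.42995e-08
  p_2 = [e^(−2.45)·2.45^5/5! = 0.0634787] × [8.42625e-06] = 5.34887e-07
  p_3 = [e^(−4.32)·4.32^5/5! = 0.166757] × [0.00117305] = 0.000195615
  p_4 = [e^(−10.04)·10.04^5/5! = 0.0370826] × [0.0955325] = 0.0035426
Multiply by the mixture weights:
  w_1·p_1 = 0.22 × 3.42995e-08 = 7.54588e-09
  w_2·p_2 = 0.27 × 5.34887e-07 = 1.4442e-07
  w_3·p_3 = 0.42 × 0.000195615 = 8.21581e-05
  w_4·p_4 = 0.09 × 0.0035426 = 0.000318834
Marginal: 7.54588e-09 + 1.4442e-07 + 8.21581e-05 + 0.000318834 = 0.000401144
So the posterior for Process 4 is 0.000318834 / 0.000401144 ≈ 0.7948.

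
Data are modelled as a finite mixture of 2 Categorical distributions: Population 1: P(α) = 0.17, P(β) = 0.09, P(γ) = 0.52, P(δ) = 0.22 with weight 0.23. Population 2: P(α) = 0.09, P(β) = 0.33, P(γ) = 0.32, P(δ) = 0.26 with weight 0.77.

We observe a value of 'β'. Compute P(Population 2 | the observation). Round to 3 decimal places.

The responsibility of component k is P(Z=k) f_k(x) divided by Σ_j P(Z=j) f_j(x).
Component likelihoods at x = 'β':
  L_1 = P(β | comp) = 0.09
  L_2 = P(β | comp) = 0.33
Prior × likelihood for each component:
  P(Z=1)·L_1 = 0.23 × 0.09 = 0.0207
  P(Z=2)·L_2 = 0.77 × 0.33 = 0.2541
Normaliser: 0.0207 + 0.2541 = 0.2748
Responsibility of Population 2: 0.2541 / 0.2748 ≈ 0.925

0.925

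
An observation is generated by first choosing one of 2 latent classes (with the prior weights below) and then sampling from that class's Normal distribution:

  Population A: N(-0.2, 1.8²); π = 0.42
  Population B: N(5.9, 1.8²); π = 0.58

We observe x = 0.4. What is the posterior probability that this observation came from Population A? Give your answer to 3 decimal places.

0.986

Posterior ∝ prior × likelihood, so P(k | x) ∝ π_k f_k(x); normalise over all components.
Normal densities:
  f_A = 0.209657
  f_B = 0.00208094
Prior × likelihood for each component:
  π_A·f_A = 0.42 × 0.209657 = 0.0880561
  π_B·f_B = 0.58 × 0.00208094 = 0.00120695
Denominator: 0.0880561 + 0.00120695 = 0.089263
So the posterior for Population A is 0.0880561 / 0.089263 ≈ 0.986.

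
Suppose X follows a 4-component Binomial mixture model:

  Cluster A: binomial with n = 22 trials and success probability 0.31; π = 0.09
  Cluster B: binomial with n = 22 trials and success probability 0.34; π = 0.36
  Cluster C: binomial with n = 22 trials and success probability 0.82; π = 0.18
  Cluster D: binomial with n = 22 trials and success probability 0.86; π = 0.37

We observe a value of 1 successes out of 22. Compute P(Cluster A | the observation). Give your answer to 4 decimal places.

Apply Bayes' rule: the posterior for each component is proportional to its prior times its likelihood at x.
Binomial probabilities:
  f_A = 0.00281589
  f_B = 0.0012143
  f_C = 4.13961e-15
  f_D = 2.2162e-17
Unnormalised posteriors:
  P(Z=A)·f_A = 0.09 × 0.00281589 = 0.00025343
  P(Z=B)·f_B = 0.36 × 0.0012143 = 0.000437146
  P(Z=C)·f_C = 0.18 × 4.13961e-15 = 7.45129e-16
  P(Z=D)·f_D = 0.37 × 2.2162e-17 = 8.19996e-18
Sum: 0.00025343 + 0.000437146 + 7.45129e-16 + 8.19996e-18 = 0.000690576
Responsibility of Cluster A: 0.00025343 / 0.000690576 ≈ 0.3670

0.3670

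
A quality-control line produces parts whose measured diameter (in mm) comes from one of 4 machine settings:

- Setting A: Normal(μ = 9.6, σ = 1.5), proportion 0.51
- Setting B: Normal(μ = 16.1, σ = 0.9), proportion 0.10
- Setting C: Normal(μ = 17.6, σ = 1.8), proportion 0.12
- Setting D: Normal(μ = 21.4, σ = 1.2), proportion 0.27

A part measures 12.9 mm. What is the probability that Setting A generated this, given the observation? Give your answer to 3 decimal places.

P(component k | x) = π_k·f_k(x) / marginal(x), where marginal(x) = Σ_j π_j·f_j(x).
Normal densities:
  L_A = 0.0236497
  L_B = 0.000797072
  L_C = 0.00733076
  L_D = 4.23319e-12
Prior × likelihood for each component:
  π_A·L_A = 0.51 × 0.0236497 = 0.0120614
  π_B·L_B = 0.10 × 0.000797072 = 7.97072e-05
  π_C·L_C = 0.12 × 0.00733076 = 0.000879691
  π_D·L_D = 0.27 × 4.23319e-12 = 1.14296e-12
Marginal: 0.0120614 + 7.97072e-05 + 0.000879691 + 1.14296e-12 = 0.0130208
P(Setting A | 12.9 mm) = 0.0120614 / 0.0130208 ≈ 0.926

0.926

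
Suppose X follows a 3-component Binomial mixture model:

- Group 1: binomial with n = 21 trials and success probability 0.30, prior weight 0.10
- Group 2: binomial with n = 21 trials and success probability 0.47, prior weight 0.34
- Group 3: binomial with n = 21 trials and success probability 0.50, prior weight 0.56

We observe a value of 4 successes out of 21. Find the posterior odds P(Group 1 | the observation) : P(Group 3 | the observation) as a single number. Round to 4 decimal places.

7.0566

Since P(k|x) ∝ π_k f_k(x), the posterior odds are π_i f_i(x) / (π_j f_j(x)).
Binomial probabilities:
  p_1 = 0.112776
  p_2 = 0.00599992
  p_3 = 0.00285387
Posterior odds = (π_1·p_1) / (π_3·p_3) = (0.10·0.112776) / (0.56·0.00285387) = 0.0112776 / 0.00159817 ≈ 7.0566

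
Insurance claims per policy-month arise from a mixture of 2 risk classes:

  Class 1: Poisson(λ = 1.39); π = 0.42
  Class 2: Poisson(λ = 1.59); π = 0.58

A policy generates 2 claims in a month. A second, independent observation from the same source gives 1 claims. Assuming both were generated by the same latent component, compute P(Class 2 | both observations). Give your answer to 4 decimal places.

0.5808

By Bayes' theorem, P(k | x) = π_k f_k(x) / Σ_j π_j f_j(x).
Since both observations come from the same component, the likelihood for component k is f_k(x₁)·f_k(x₂).
  L_1 = [e^(−1.39)·1.39^2/2! = 0.240619] × [0.346215] = 0.0833059
  L_2 = [e^(−1.59)·1.59^2/2! = 0.257772] × [0.324242] = 0.0835805
Prior × likelihood for each component:
  π_1·L_1 = 0.42 × 0.0833059 = 0.0349885
  π_2·L_2 = 0.58 × 0.0835805 = 0.0484767
Sum: 0.0349885 + 0.0484767 = 0.0834652
So the posterior for Class 2 is 0.0484767 / 0.0834652 ≈ 0.5808.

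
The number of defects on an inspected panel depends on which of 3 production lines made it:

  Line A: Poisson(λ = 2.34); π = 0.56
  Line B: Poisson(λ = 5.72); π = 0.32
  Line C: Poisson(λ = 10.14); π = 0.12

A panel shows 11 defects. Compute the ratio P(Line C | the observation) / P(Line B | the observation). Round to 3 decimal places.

2.452

The posterior odds equal the prior odds times the likelihood ratio: (w_i/w_j)·(f_i(x)/f_j(x)).
Poisson probabilities:
  p_A = 2.77952e-05
  p_B = 0.0176212
  p_C = 0.115217
0.013826 / 0.00563879 ≈ 2.452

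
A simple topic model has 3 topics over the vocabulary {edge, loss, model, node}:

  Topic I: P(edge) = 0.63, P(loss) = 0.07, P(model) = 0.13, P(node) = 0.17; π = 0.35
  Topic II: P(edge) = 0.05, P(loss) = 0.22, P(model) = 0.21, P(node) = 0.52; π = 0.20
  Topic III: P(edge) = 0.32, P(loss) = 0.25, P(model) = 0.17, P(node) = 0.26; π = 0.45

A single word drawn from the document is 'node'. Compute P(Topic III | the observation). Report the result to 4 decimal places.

0.4171

P(component k | x) = w_k·f_k(x) / marginal(x), where marginal(x) = Σ_j w_j·f_j(x).
Evaluate each component's likelihood at the observed value:
  L_I = P(node | comp) = 0.17
  L_II = P(node | comp) = 0.52
  L_III = P(node | comp) = 0.26
Weight by the priors:
  w_I·L_I = 0.35 × 0.17 = 0.0595
  w_II·L_II = 0.20 × 0.52 = 0.104
  w_III·L_III = 0.45 × 0.26 = 0.117
Evidence: 0.0595 + 0.104 + 0.117 = 0.2805
Responsibility of Topic III: 0.117 / 0.2805 ≈ 0.4171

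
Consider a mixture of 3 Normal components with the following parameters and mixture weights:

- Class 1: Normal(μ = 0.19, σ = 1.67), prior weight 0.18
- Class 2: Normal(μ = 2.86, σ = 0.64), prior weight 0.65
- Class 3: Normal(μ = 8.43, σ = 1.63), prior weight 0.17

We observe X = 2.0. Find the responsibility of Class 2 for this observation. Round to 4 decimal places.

Posterior ∝ prior × likelihood, so P(k | x) ∝ P(Z=k) f_k(x); normalise over all components.
Evaluate each component's likelihood at the observed value:
  f_1 = (1/(1.67·√(2π)))·exp(−(2.0−0.19)²/(2·1.67²)) = 0.238888·exp(-0.58735) = 0.132774
  f_2 = (1/(0.64·√(2π)))·exp(−(2.0−2.86)²/(2·0.64²)) = 0.623347·exp(-0.90283) = 0.252717
  f_3 = (1/(1.63·√(2π)))·exp(−(2.0−8.43)²/(2·1.63²)) = 0.244750·exp(-7.78067) = 0.00010224
Unnormalised posteriors:
  P(Z=1)·f_1 = 0.18 × 0.132774 = 0.0238993
  P(Z=2)·f_2 = 0.65 × 0.252717 = 0.164266
  P(Z=3)·f_3 = 0.17 × 0.00010224 = 1.73809e-05
Evidence: 0.0238993 + 0.164266 + 1.73809e-05 = 0.188183
Responsibility of Class 2: 0.164266 / 0.188183 ≈ 0.8729

0.8729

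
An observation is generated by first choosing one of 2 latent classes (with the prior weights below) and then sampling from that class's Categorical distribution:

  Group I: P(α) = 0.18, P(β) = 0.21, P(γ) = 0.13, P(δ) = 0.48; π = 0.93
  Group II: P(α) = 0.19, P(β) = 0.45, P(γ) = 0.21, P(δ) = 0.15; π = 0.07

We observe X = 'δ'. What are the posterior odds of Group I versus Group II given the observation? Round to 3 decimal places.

The posterior odds equal the prior odds times the likelihood ratio: (w_i/w_j)·(f_i(x)/f_j(x)).
Categorical probabilities:
  f_I = 0.48
  f_II = 0.15
Posterior odds = (w_I·f_I) / (w_II·f_II) = (0.93·0.48) / (0.07·0.15) = 0.4464 / 0.0105 ≈ 42.514

42.514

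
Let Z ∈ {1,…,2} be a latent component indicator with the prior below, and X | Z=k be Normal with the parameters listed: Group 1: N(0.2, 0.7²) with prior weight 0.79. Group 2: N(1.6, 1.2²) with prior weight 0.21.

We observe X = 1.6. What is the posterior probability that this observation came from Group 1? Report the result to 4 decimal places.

0.4660

The responsibility of component k is w_k f_k(x) divided by Σ_j w_j f_j(x).
Evaluate each component's likelihood at the observed value:
  p_1 = (1/(0.7·√(2π)))·exp(−(1.6−0.2)²/(2·0.7²)) = 0.569918·exp(-2.00000) = 0.07713
  p_2 = (1/(1.2·√(2π)))·exp(−(1.6−1.6)²/(2·1.2²)) = 0.332452·exp(-0.00000) = 0.332452
Prior × likelihood for each component:
  w_1·p_1 = 0.79 × 0.07713 = 0.0609327
  w_2·p_2 = 0.21 × 0.332452 = 0.0698149
Sum: 0.0609327 + 0.0698149 = 0.130748
So the posterior for Group 1 is 0.0609327 / 0.130748 ≈ 0.4660.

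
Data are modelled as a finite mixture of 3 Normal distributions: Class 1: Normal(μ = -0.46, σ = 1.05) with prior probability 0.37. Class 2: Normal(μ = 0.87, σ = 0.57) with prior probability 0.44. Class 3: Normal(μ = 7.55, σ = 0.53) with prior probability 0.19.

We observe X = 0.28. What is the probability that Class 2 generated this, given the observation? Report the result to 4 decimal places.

Apply Bayes' rule: the posterior for each component is proportional to its prior times its likelihood at x.
Normal densities:
  L_1 = (1/(1.05·√(2π)))·exp(−(0.28−-0.46)²/(2·1.05²)) = 0.379945·exp(-0.24834) = 0.296392
  L_2 = (1/(0.57·√(2π)))·exp(−(0.28−0.87)²/(2·0.57²)) = 0.699899·exp(-0.53570) = 0.409621
  L_3 = (1/(0.53·√(2π)))·exp(−(0.28−7.55)²/(2·0.53²)) = 0.752721·exp(-94.07779) = 1.04513e-41
Unnormalised posteriors:
  P(Z=1)·L_1 = 0.37 × 0.296392 = 0.109665
  P(Z=2)·L_2 = 0.44 × 0.409621 = 0.180233
  P(Z=3)·L_3 = 0.19 × 1.04513e-41 = 1.98575e-42
Sum: 0.109665 + 0.180233 + 1.98575e-42 = 0.289898
Responsibility of Class 2: 0.180233 / 0.289898 ≈ 0.6217

0.6217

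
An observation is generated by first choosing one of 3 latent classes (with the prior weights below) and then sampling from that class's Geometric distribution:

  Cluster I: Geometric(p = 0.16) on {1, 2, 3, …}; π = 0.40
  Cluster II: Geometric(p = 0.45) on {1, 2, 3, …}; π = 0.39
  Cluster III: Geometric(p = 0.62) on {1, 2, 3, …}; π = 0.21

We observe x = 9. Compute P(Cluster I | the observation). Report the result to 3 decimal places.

0.912

By Bayes' theorem, P(k | x) = π_k f_k(x) / Σ_j π_j f_j(x).
Evaluate each component's likelihood at the observed value:
  f_I = 0.0396601
  f_II = 0.00376803
  f_III = 0.000269563
Multiply by the mixture weights:
  π_I·f_I = 0.40 × 0.0396601 = 0.0158641
  π_II·f_II = 0.39 × 0.00376803 = 0.00146953
  π_III·f_III = 0.21 × 0.000269563 = 5.66083e-05
Evidence: 0.0158641 + 0.00146953 + 5.66083e-05 = 0.0173902
So the posterior for Cluster I is 0.0158641 / 0.0173902 ≈ 0.912.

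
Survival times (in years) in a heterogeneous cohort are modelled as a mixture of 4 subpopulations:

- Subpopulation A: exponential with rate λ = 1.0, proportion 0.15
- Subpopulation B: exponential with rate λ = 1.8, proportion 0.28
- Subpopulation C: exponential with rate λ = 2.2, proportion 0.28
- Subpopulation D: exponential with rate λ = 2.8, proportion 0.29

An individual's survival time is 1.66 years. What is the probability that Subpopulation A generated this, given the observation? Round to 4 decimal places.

0.3672

Apply Bayes' rule: the posterior for each component is proportional to its prior times its likelihood at x.
Evaluate each component's likelihood at the observed value:
  L_A = 0.190139
  L_B = 0.0906986
  L_C = 0.0570662
  L_D = 0.0268261
Prior × likelihood for each component:
  w_A·L_A = 0.15 × 0.190139 = 0.0285208
  w_B·L_B = 0.28 × 0.0906986 = 0.0253956
  w_C·L_C = 0.28 × 0.0570662 = 0.0159785
  w_D·L_D = 0.29 × 0.0268261 = 0.00777956
Sum: 0.0285208 + 0.0253956 + 0.0159785 + 0.00777956 = 0.0776746
Responsibility of Subpopulation A: 0.0285208 / 0.0776746 ≈ 0.3672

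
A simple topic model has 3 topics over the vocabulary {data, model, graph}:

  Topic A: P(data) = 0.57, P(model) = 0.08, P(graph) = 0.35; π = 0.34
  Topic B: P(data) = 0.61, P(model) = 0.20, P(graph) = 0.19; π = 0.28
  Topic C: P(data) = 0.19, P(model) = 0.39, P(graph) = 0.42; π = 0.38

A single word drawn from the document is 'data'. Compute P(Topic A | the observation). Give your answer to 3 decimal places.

0.444

By Bayes' theorem, P(k | x) = P(Z=k) f_k(x) / Σ_j P(Z=j) f_j(x).
Component likelihoods at x = 'data':
  p_A = 0.57
  p_B = 0.61
  p_C = 0.19
Unnormalised posteriors:
  P(Z=A)·p_A = 0.34 × 0.57 = 0.1938
  P(Z=B)·p_B = 0.28 × 0.61 = 0.1708
  P(Z=C)·p_C = 0.38 × 0.19 = 0.0722
Normaliser: 0.1938 + 0.1708 + 0.0722 = 0.4368
Responsibility of Topic A: 0.1938 / 0.4368 ≈ 0.444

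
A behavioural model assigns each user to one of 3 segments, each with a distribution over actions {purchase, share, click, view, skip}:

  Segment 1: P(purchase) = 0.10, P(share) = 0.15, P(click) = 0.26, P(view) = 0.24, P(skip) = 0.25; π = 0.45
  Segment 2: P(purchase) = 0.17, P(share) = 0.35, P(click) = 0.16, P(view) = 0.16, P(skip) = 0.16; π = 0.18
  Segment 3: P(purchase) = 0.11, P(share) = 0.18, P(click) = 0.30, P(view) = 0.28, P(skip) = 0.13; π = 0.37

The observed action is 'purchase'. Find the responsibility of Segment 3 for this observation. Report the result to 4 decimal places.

0.3500

By Bayes' theorem, P(k | x) = w_k f_k(x) / Σ_j w_j f_j(x).
Categorical probabilities:
  L_1 = P(purchase | comp) = 0.10
  L_2 = P(purchase | comp) = 0.17
  L_3 = P(purchase | comp) = 0.11
Unnormalised posteriors:
  w_1·L_1 = 0.45 × 0.1 = 0.045
  w_2·L_2 = 0.18 × 0.17 = 0.0306
  w_3·L_3 = 0.37 × 0.11 = 0.0407
Evidence: 0.045 + 0.0306 + 0.0407 = 0.1163
P(Segment 3 | 'purchase') = 0.0407 / 0.1163 ≈ 0.3500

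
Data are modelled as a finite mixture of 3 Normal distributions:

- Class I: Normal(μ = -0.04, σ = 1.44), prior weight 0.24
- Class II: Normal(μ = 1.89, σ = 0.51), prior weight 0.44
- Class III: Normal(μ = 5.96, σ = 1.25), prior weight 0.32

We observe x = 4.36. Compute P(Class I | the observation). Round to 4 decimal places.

0.0137

The responsibility of component k is π_k f_k(x) divided by Σ_j π_j f_j(x).
Normal densities:
  f_I = (1/(1.44·√(2π)))·exp(−(4.36−-0.04)²/(2·1.44²)) = 0.277043·exp(-4.66821) = 0.00260118
  f_II = (1/(0.51·√(2π)))·exp(−(4.36−1.89)²/(2·0.51²)) = 0.782240·exp(-11.72799) = 6.30869e-06
  f_III = (1/(1.25·√(2π)))·exp(−(4.36−5.96)²/(2·1.25²)) = 0.319154·exp(-0.81920) = 0.140678
Weight by the priors:
  π_I·f_I = 0.24 × 0.00260118 = 0.000624282
  π_II·f_II = 0.44 × 6.30869e-06 = 2.77582e-06
  π_III·f_III = 0.32 × 0.140678 = 0.0450169
Evidence: 0.000624282 + 2.77582e-06 + 0.0450169 = 0.045644
So the posterior for Class I is 0.000624282 / 0.045644 ≈ 0.0137.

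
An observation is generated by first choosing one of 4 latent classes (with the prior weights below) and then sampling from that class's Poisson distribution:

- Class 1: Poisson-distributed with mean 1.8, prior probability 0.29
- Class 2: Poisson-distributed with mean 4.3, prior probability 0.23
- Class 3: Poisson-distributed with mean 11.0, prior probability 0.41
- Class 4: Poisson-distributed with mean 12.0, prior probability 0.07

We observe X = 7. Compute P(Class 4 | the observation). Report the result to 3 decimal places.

The responsibility of component k is π_k f_k(x) divided by Σ_j π_j f_j(x).
Poisson probabilities:
  L_1 = e^(−1.8)·1.8^7/7! = 0.00200792
  L_2 = e^(−4.3)·4.3^7/7! = 0.0731783
  L_3 = e^(−11.0)·11.0^7/7! = 0.0645772
  L_4 = e^(−12.0)·12.0^7/7! = 0.0436822
Weight by the priors:
  π_1·L_1 = 0.29 × 0.00200792 = 0.000582298
  π_2·L_2 = 0.23 × 0.0731783 = 0.016831
  π_3·L_3 = 0.41 × 0.0645772 = 0.0264766
  π_4·L_4 = 0.07 × 0.0436822 = 0.00305775
Evidence: 0.000582298 + 0.016831 + 0.0264766 + 0.00305775 = 0.0469477
So the posterior for Class 4 is 0.00305775 / 0.0469477 ≈ 0.065.

0.065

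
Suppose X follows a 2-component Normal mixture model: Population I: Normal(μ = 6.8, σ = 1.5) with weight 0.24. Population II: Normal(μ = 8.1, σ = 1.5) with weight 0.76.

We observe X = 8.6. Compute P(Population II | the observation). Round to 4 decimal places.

0.8602

Posterior ∝ prior × likelihood, so P(k | x) ∝ π_k f_k(x); normalise over all components.
Normal densities:
  p_I = (1/(1.5·√(2π)))·exp(−(8.6−6.8)²/(2·1.5²)) = 0.265962·exp(-0.72000) = 0.129457
  p_II = (1/(1.5·√(2π)))·exp(−(8.6−8.1)²/(2·1.5²)) = 0.265962·exp(-0.05556) = 0.251589
Weight by the priors:
  π_I·p_I = 0.24 × 0.129457 = 0.0310698
  π_II·p_II = 0.76 × 0.251589 = 0.191208
Marginal: 0.0310698 + 0.191208 = 0.222277
So the posterior for Population II is 0.191208 / 0.222277 ≈ 0.8602.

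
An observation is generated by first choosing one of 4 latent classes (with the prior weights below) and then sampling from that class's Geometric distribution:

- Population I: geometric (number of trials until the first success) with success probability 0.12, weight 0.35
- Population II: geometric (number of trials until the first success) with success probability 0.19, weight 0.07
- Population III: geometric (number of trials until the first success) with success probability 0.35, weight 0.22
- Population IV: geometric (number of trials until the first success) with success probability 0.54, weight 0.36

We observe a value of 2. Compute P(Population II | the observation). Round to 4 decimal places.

Posterior ∝ prior × likelihood, so P(k | x) ∝ π_k f_k(x); normalise over all components.
Component likelihoods at x = 2:
  f_I = 0.12·(1−0.12)^1 = 0.12·0.88 = 0.1056
  f_II = 0.19·(1−0.19)^1 = 0.19·0.81 = 0.1539
  f_III = 0.35·(1−0.35)^1 = 0.35·0.65 = 0.2275
  f_IV = 0.54·(1−0.54)^1 = 0.54·0.46 = 0.2484
Multiply by the mixture weights:
  π_I·f_I = 0.35 × 0.1056 = 0.03696
  π_II·f_II = 0.07 × 0.1539 = 0.010773
  π_III·f_III = 0.22 × 0.2275 = 0.05005
  π_IV·f_IV = 0.36 × 0.2484 = 0.089424
Marginal: 0.03696 + 0.010773 + 0.05005 + 0.089424 = 0.187207
P(Population II | 2) = 0.010773 / 0.187207 ≈ 0.0575

0.0575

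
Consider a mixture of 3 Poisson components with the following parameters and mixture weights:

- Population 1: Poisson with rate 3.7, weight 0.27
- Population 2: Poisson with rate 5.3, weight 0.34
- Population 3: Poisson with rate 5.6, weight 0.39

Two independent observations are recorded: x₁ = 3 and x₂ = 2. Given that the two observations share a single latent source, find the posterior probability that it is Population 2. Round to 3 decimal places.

0.198

By Bayes' theorem, P(k | x) = π_k f_k(x) / Σ_j π_j f_j(x).
Since both observations come from the same component, the likelihood for component k is f_k(x₁)·f_k(x₂).
  p_1 = [0.20872] × [0.169233] = 0.0353222
  p_2 = [0.123856] × [0.0701069] = 0.00868314
  p_3 = [0.108234] × [0.0579825] = 0.00627568
Unnormalised posteriors:
  π_1·p_1 = 0.27 × 0.0353222 = 0.009537
  π_2·p_2 = 0.34 × 0.00868314 = 0.00295227
  π_3·p_3 = 0.39 × 0.00627568 = 0.00244751
Marginal: 0.009537 + 0.00295227 + 0.00244751 = 0.0149368
Responsibility of Population 2: 0.00295227 / 0.0149368 ≈ 0.198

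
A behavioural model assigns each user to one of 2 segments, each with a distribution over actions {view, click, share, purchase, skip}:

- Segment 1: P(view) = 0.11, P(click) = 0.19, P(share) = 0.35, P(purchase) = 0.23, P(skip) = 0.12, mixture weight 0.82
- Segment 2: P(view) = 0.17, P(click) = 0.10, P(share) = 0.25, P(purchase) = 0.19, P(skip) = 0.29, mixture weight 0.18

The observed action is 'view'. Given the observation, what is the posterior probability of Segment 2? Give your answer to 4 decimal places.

By Bayes' theorem, P(k | x) = π_k f_k(x) / Σ_j π_j f_j(x).
Component likelihoods at x = 'view':
  f_1 = 0.11
  f_2 = 0.17
Weight by the priors:
  π_1·f_1 = 0.82 × 0.11 = 0.0902
  π_2·f_2 = 0.18 × 0.17 = 0.0306
Normaliser: 0.0902 + 0.0306 = 0.1208
P(Segment 2 | x) = 0.0306 / 0.1208 ≈ 0.2533

0.2533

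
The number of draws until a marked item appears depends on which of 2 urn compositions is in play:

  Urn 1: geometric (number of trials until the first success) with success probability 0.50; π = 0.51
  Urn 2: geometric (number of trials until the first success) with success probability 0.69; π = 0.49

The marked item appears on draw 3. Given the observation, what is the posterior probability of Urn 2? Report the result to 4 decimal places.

By Bayes' theorem, P(k | x) = P(Z=k) f_k(x) / Σ_j P(Z=j) f_j(x).
Geometric probabilities:
  L_1 = 0.50·(1−0.50)^2 = 0.50·0.25 = 0.125
  L_2 = 0.69·(1−0.69)^2 = 0.69·0.0961 = 0.066309
Multiply by the mixture weights:
  P(Z=1)·L_1 = 0.51 × 0.125 = 0.06375
  P(Z=2)·L_2 = 0.49 × 0.066309 = 0.0324914
Evidence: 0.06375 + 0.0324914 = 0.0962414
So the posterior for Urn 2 is 0.0324914 / 0.0962414 ≈ 0.3376.

0.3376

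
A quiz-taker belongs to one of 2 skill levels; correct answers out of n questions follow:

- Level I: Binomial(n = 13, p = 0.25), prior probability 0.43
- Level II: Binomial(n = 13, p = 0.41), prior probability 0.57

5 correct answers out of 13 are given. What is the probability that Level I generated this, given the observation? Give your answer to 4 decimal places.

The responsibility of component k is π_k f_k(x) divided by Σ_j π_j f_j(x).
Evaluate each component's likelihood at the observed value:
  f_I = C(13,5)·0.25^5·0.75^8 = 1287·0.000976562·0.100113 = 0.125826
  f_II = C(13,5)·0.41^5·0.59^8 = 1287·0.0115856·0.014683 = 0.218934
Multiply by the mixture weights:
  π_I·f_I = 0.43 × 0.125826 = 0.054105
  π_II·f_II = 0.57 × 0.218934 = 0.124793
Normaliser: 0.054105 + 0.124793 = 0.178898
P(Level I | data) ≈ 0.3024

0.3024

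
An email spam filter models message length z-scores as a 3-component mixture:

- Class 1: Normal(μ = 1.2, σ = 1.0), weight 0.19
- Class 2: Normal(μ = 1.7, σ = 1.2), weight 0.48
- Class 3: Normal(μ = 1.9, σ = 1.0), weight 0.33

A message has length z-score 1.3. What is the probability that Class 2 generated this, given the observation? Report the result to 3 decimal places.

By Bayes' theorem, P(k | x) = P(Z=k) f_k(x) / Σ_j P(Z=j) f_j(x).
Evaluate each component's likelihood at the observed value:
  p_1 = (1/(1.0·√(2π)))·exp(−(1.3−1.2)²/(2·1.0²)) = 0.398942·exp(-0.00500) = 0.396953
  p_2 = (1/(1.2·√(2π)))·exp(−(1.3−1.7)²/(2·1.2²)) = 0.332452·exp(-0.05556) = 0.314486
  p_3 = (1/(1.0·√(2π)))·exp(−(1.3−1.9)²/(2·1.0²)) = 0.398942·exp(-0.18000) = 0.333225
Prior × likelihood for each component:
  P(Z=1)·p_1 = 0.19 × 0.396953 = 0.075421
  P(Z=2)·p_2 = 0.48 × 0.314486 = 0.150953
  P(Z=3)·p_3 = 0.33 × 0.333225 = 0.109964
Normaliser: 0.075421 + 0.150953 + 0.109964 = 0.336338
P(Class 2 | the observation) = 0.150953 / 0.336338 ≈ 0.449

0.449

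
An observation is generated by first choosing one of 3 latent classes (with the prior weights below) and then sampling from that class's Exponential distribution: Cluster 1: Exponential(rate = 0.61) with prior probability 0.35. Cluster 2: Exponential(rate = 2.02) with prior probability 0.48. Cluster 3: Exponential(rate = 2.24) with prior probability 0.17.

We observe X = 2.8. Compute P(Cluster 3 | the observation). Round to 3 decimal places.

Posterior ∝ prior × likelihood, so P(k | x) ∝ π_k f_k(x); normalise over all components.
Evaluate each component's likelihood at the observed value:
  L_1 = 0.110549
  L_2 = 0.00706288
  L_3 = 0.00423012
Multiply by the mixture weights:
  π_1·L_1 = 0.35 × 0.110549 = 0.0386922
  π_2·L_2 = 0.48 × 0.00706288 = 0.00339018
  π_3·L_3 = 0.17 × 0.00423012 = 0.000719121
Denominator: 0.0386922 + 0.00339018 + 0.000719121 = 0.0428015
Responsibility of Cluster 3: 0.000719121 / 0.0428015 ≈ 0.017

0.017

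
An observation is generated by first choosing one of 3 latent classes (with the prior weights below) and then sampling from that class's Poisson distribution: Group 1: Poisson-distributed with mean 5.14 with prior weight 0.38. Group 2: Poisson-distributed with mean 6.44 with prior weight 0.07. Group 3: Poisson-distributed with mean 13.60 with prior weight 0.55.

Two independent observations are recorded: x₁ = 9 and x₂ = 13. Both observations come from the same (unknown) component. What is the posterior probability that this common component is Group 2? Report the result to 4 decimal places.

0.0148

The responsibility of component k is P(Z=k) f_k(x) divided by Σ_j P(Z=j) f_j(x).
Since both observations come from the same component, the likelihood for component k is f_k(x₁)·f_k(x₂).
  f_1 = [0.0404233] × [0.00164425] = 6.64658e-05
  f_2 = [0.0838211] × [0.00840194] = 0.00070426
  f_3 = [0.0544104] × [0.108473] = 0.00590205
Multiply by the mixture weights:
  P(Z=1)·f_1 = 0.38 × 6.64658e-05 = 2.5257e-05
  P(Z=2)·f_2 = 0.07 × 0.00070426 = 4.92982e-05
  P(Z=3)·f_3 = 0.55 × 0.00590205 = 0.00324613
Normaliser: 2.5257e-05 + 4.92982e-05 + 0.00324613 = 0.00332068
P(Group 2 | x₁,x₂) ≈ 0.0148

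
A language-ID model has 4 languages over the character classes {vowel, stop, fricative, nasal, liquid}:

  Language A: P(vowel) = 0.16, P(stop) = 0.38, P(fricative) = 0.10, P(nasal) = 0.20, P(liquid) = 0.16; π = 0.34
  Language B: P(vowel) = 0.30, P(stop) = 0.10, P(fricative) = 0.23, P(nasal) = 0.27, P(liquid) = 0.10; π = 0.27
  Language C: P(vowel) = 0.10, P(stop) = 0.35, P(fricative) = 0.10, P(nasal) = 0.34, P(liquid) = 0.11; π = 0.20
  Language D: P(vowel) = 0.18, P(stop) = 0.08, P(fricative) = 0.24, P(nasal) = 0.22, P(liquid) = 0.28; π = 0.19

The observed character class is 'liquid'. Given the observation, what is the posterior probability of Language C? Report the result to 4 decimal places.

P(component k | x) = P(Z=k)·f_k(x) / marginal(x), where marginal(x) = Σ_j P(Z=j)·f_j(x).
Component likelihoods at x = 'liquid':
  L_A = P(liquid | comp) = 0.16
  L_B = P(liquid | comp) = 0.10
  L_C = P(liquid | comp) = 0.11
  L_D = P(liquid | comp) = 0.28
Weight by the priors:
  P(Z=A)·L_A = 0.34 × 0.16 = 0.0544
  P(Z=B)·L_B = 0.27 × 0.1 = 0.027
  P(Z=C)·L_C = 0.20 × 0.11 = 0.022
  P(Z=D)·L_D = 0.19 × 0.28 = 0.0532
Marginal: 0.0544 + 0.027 + 0.022 + 0.0532 = 0.1566
So the posterior for Language C is 0.022 / 0.1566 ≈ 0.1405.

0.1405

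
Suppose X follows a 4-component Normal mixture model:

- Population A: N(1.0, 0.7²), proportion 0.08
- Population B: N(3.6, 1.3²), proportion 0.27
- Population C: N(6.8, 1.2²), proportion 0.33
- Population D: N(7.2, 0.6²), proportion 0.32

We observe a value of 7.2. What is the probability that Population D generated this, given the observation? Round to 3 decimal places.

Posterior ∝ prior × likelihood, so P(k | x) ∝ P(Z=k) f_k(x); normalise over all components.
Evaluate each component's likelihood at the observed value:
  L_A = 5.25814e-18
  L_B = 0.0066335
  L_C = 0.314486
  L_D = 0.664904
Multiply by the mixture weights:
  P(Z=A)·L_A = 0.08 × 5.25814e-18 = 4.20652e-19
  P(Z=B)·L_B = 0.27 × 0.0066335 = 0.00179105
  P(Z=C)·L_C = 0.33 × 0.314486 = 0.10378
  P(Z=D)·L_D = 0.32 × 0.664904 = 0.212769
Normaliser: 4.20652e-19 + 0.00179105 + 0.10378 + 0.212769 = 0.318341
So the posterior for Population D is 0.212769 / 0.318341 ≈ 0.668.

0.668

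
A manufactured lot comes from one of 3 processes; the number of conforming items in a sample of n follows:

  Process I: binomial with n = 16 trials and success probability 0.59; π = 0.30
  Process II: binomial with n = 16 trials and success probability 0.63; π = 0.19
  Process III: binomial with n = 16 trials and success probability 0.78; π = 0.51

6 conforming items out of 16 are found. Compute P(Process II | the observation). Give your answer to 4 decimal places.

By Bayes' theorem, P(k | x) = P(Z=k) f_k(x) / Σ_j P(Z=j) f_j(x).
Evaluate each component's likelihood at the observed value:
  f_I = C(16,6)·0.59^6·0.41^10 = 8008·0.0421805·0.000134227 = 0.0453393
  f_II = C(16,6)·0.63^6·0.37^10 = 8008·0.0625235·4.80858e-05 = 0.024076
  f_III = C(16,6)·0.78^6·0.22^10 = 8008·0.2252·2.65599e-07 = 0.000478981
Unnormalised posteriors:
  P(Z=I)·f_I = 0.30 × 0.0453393 = 0.0136018
  P(Z=II)·f_II = 0.19 × 0.024076 = 0.00457444
  P(Z=III)·f_III = 0.51 × 0.000478981 = 0.00024428
Marginal: 0.0136018 + 0.00457444 + 0.00024428 = 0.0184205
P(Process II | x) ≈ 0.2483

0.2483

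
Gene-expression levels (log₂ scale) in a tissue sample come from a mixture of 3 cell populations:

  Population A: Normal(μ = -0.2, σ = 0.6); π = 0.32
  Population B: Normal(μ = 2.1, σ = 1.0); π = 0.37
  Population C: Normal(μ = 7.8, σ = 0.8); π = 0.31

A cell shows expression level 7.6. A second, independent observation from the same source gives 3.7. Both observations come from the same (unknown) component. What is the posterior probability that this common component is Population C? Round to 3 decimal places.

0.971

The responsibility of component k is π_k f_k(x) divided by Σ_j π_j f_j(x).
Since both observations come from the same component, the likelihood for component k is f_k(x₁)·f_k(x₂).
  L_A = [(1/(0.6·√(2π)))·exp(−(7.6−-0.2)²/(2·0.6²)) = 0.664904·exp(-84.50000) = 1.33314e-37] × [4.44926e-10] = 5.93148e-47
  L_B = [(1/(1.0·√(2π)))·exp(−(7.6−2.1)²/(2·1.0²)) = 0.398942·exp(-15.12500) = 1.07698e-07] × [0.110921] = 1.19459e-08
  L_C = [(1/(0.8·√(2π)))·exp(−(7.6−7.8)²/(2·0.8²)) = 0.498678·exp(-0.03125) = 0.483335] × [9.86988e-07] = 4.77046e-07
Unnormalised posteriors:
  π_A·L_A = 0.32 × 5.93148e-47 = 1.89807e-47
  π_B·L_B = 0.37 × 1.19459e-08 = 4.41999e-09
  π_C·L_C = 0.31 × 4.77046e-07 = 1.47884e-07
Sum: 1.89807e-47 + 4.41999e-09 + 1.47884e-07 = 1.52304e-07
P(Population C | x₁,x₂) ≈ 0.971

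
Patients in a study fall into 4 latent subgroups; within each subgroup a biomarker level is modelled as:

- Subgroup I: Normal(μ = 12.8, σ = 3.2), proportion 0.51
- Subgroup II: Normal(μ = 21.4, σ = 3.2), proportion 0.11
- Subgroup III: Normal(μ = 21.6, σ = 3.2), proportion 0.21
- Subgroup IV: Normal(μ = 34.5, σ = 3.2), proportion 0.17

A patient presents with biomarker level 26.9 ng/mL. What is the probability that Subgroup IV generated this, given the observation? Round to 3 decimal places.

0.114

By Bayes' theorem, P(k | x) = P(Z=k) f_k(x) / Σ_j P(Z=j) f_j(x).
Normal densities:
  p_I = (1/(3.2·√(2π)))·exp(−(26.9−12.8)²/(2·3.2²)) = 0.124669·exp(-9.70752) = 7.58295e-06
  p_II = (1/(3.2·√(2π)))·exp(−(26.9−21.4)²/(2·3.2²)) = 0.124669·exp(-1.47705) = 0.0284633
  p_III = (1/(3.2·√(2π)))·exp(−(26.9−21.6)²/(2·3.2²)) = 0.124669·exp(-1.37158) = 0.0316293
  p_IV = (1/(3.2·√(2π)))·exp(−(26.9−34.5)²/(2·3.2²)) = 0.124669·exp(-2.82031) = 0.00742872
Prior × likelihood for each component:
  P(Z=I)·p_I = 0.51 × 7.58295e-06 = 3.8673e-06
  P(Z=II)·p_II = 0.11 × 0.0284633 = 0.00313096
  P(Z=III)·p_III = 0.21 × 0.0316293 = 0.00664215
  P(Z=IV)·p_IV = 0.17 × 0.00742872 = 0.00126288
Marginal: 3.8673e-06 + 0.00313096 + 0.00664215 + 0.00126288 = 0.0110399
Responsibility of Subgroup IV: 0.00126288 / 0.0110399 ≈ 0.114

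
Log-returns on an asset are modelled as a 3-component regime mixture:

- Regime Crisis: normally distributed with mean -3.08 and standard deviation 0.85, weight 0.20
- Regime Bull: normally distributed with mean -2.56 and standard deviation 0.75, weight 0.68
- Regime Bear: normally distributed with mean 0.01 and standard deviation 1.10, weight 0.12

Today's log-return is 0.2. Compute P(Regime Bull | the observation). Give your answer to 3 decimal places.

0.010

Posterior ∝ prior × likelihood, so P(k | x) ∝ P(Z=k) f_k(x); normalise over all components.
Evaluate each component's likelihood at the observed value:
  f_Crisis = 0.000274193
  f_Bull = 0.000609753
  f_Bear = 0.357305
Multiply by the mixture weights:
  P(Z=Crisis)·f_Crisis = 0.20 × 0.000274193 = 5.48386e-05
  P(Z=Bull)·f_Bull = 0.68 × 0.000609753 = 0.000414632
  P(Z=Bear)·f_Bear = 0.12 × 0.357305 = 0.0428766
Normaliser: 5.48386e-05 + 0.000414632 + 0.0428766 = 0.043346
Responsibility of Regime Bull: 0.000414632 / 0.043346 ≈ 0.010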